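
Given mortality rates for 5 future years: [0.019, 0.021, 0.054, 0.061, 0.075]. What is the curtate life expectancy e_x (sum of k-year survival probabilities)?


e_x = sum_{k=1}^{n} k_p_x
k_p_x values:
  1_p_x = 0.981
  2_p_x = 0.960399
  3_p_x = 0.908537
  4_p_x = 0.853117
  5_p_x = 0.789133
e_x = 4.4922


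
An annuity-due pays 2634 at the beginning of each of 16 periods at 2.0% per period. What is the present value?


PV_due = PMT * (1-(1+i)^(-n))/i * (1+i)
PV_immediate = 35763.6863
PV_due = 35763.6863 * 1.02
= 36478.9601


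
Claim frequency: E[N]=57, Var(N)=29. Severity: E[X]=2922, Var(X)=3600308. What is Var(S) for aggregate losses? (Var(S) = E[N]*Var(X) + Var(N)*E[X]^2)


Var(S) = E[N]*Var(X) + Var(N)*E[X]^2
= 57*3600308 + 29*2922^2
= 205217556 + 247604436
= 4.5282e+08


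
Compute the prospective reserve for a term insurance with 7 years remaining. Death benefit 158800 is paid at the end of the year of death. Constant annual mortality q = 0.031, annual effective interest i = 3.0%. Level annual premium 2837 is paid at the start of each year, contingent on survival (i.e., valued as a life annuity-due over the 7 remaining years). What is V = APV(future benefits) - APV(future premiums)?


v = 1/(1+i) = 0.970874
APV(future benefits) per unit = sum_{k=0}^{6} k_p_x * q * v^(k+1) = 0.176732
APV(future benefits) = 158800 * 0.176732 = 28064.9915
Life annuity-due factor ä_{x:7} = sum_{k=0}^{6} k_p_x * v^k = 5.872053
APV(future premiums) = 2837 * 5.872053 = 16659.0136
V = 28064.9915 - 16659.0136
= 11405.9779


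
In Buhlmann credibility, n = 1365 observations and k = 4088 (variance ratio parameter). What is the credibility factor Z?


Z = n / (n + k)
= 1365 / (1365 + 4088)
= 1365 / 5453
= 0.2503


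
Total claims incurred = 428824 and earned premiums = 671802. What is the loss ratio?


Loss ratio = claims / premiums
= 428824 / 671802
= 0.6383


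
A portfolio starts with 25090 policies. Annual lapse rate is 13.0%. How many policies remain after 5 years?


remaining = initial * (1 - lapse)^years
= 25090 * (1 - 0.13)^5
= 25090 * 0.498421
= 12505.3809


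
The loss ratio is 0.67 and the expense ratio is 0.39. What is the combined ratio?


Combined ratio = loss ratio + expense ratio
= 0.67 + 0.39
= 1.06


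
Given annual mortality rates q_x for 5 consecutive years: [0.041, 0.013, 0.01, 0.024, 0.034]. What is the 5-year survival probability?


p_k = 1 - q_k for each year
Survival = product of (1 - q_k)
= 0.959 * 0.987 * 0.99 * 0.976 * 0.966
= 0.8835


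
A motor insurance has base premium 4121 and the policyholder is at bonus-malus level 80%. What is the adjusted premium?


adjusted = base * BM_level / 100
= 4121 * 80 / 100
= 4121 * 0.8
= 3296.8


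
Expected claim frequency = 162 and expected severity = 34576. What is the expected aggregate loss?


E[S] = E[N] * E[X]
= 162 * 34576
= 5.6013e+06


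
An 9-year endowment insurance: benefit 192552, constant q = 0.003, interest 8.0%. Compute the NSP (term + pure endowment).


Term component = 3571.0054
Pure endowment = 9_p_x * v^9 * benefit = 0.973322 * 0.500249 * 192552 = 93754.1842
NSP = 97325.1896


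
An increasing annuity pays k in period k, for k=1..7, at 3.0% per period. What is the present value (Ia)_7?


(Ia)_n = sum_{k=1}^{n} k * v^k, v = 1/(1+i)
v = 0.970874
Sum computed term by term:
(Ia)_7 = 24.185


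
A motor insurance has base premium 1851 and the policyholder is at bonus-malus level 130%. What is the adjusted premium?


adjusted = base * BM_level / 100
= 1851 * 130 / 100
= 1851 * 1.3
= 2406.3


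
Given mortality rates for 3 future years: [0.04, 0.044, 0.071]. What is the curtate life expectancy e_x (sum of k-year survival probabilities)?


e_x = sum_{k=1}^{n} k_p_x
k_p_x values:
  1_p_x = 0.96
  2_p_x = 0.91776
  3_p_x = 0.852599
e_x = 2.7304


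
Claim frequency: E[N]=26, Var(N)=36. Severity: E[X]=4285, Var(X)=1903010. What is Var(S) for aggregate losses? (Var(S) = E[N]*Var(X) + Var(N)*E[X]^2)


Var(S) = E[N]*Var(X) + Var(N)*E[X]^2
= 26*1903010 + 36*4285^2
= 49478260 + 661004100
= 7.1048e+08


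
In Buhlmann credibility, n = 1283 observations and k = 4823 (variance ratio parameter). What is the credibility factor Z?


Z = n / (n + k)
= 1283 / (1283 + 4823)
= 1283 / 6106
= 0.2101


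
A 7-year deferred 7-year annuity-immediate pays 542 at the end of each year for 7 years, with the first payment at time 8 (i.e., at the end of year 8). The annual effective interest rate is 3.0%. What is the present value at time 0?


PV at time 7 of the 7-year annuity-immediate:
a_n = 542 * (1-(1+0.03)^(-7))/0.03 = 3376.8134
Discount back 7 years to time 0:
PV = 3376.8134 * (1+0.03)^(-7)
= 3376.8134 * 0.813092
= 2745.6583


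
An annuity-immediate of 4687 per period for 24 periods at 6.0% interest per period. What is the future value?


FV = PMT * ((1+i)^n - 1) / i
= 4687 * ((1.06)^24 - 1) / 0.06
= 4687 * (4.048935 - 1) / 0.06
= 238172.6111


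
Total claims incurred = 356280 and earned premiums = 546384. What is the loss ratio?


Loss ratio = claims / premiums
= 356280 / 546384
= 0.6521


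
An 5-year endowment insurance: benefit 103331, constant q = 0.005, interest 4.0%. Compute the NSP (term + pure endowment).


Term component = 2278.0652
Pure endowment = 5_p_x * v^5 * benefit = 0.975249 * 0.821927 * 103331 = 82828.4129
NSP = 85106.4781


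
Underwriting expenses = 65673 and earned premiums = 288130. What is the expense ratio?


Expense ratio = expenses / premiums
= 65673 / 288130
= 0.2279


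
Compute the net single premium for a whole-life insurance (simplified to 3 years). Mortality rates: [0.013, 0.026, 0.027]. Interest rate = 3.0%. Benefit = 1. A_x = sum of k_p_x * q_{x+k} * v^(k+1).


v = 0.970874
Year 0: k_p_x=1.0, q=0.013, term=0.012621
Year 1: k_p_x=0.987, q=0.026, term=0.024189
Year 2: k_p_x=0.961338, q=0.027, term=0.023754
A_x = 0.0606


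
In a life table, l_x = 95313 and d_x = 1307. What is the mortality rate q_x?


q_x = d_x / l_x
= 1307 / 95313
= 0.0137


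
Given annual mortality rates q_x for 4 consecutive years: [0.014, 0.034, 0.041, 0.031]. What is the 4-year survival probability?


p_k = 1 - q_k for each year
Survival = product of (1 - q_k)
= 0.986 * 0.966 * 0.959 * 0.969
= 0.8851


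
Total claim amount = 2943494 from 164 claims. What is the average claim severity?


severity = total / number
= 2943494 / 164
= 17948.1341


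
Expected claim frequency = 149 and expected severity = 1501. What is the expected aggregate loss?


E[S] = E[N] * E[X]
= 149 * 1501
= 223649


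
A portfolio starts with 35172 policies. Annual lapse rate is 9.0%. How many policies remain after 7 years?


remaining = initial * (1 - lapse)^years
= 35172 * (1 - 0.09)^7
= 35172 * 0.516761
= 18175.5186


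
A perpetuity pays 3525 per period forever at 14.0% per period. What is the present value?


PV = PMT / i
= 3525 / 0.14
= 25178.5714


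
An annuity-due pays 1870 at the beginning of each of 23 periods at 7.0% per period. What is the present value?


PV_due = PMT * (1-(1+i)^(-n))/i * (1+i)
PV_immediate = 21078.9904
PV_due = 21078.9904 * 1.07
= 22554.5197


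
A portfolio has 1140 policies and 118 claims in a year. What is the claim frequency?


frequency = claims / policies
= 118 / 1140
= 0.1035


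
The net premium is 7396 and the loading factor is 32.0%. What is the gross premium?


Gross = net * (1 + loading)
= 7396 * (1 + 0.32)
= 7396 * 1.32
= 9762.72


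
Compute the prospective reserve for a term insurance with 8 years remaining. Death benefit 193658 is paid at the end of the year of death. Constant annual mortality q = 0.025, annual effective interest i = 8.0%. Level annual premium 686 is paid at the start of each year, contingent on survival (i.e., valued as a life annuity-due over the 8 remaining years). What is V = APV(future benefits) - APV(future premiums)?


v = 1/(1+i) = 0.925926
APV(future benefits) per unit = sum_{k=0}^{7} k_p_x * q * v^(k+1) = 0.133045
APV(future benefits) = 193658 * 0.133045 = 25765.2028
Life annuity-due factor ä_{x:8} = sum_{k=0}^{7} k_p_x * v^k = 5.747538
APV(future premiums) = 686 * 5.747538 = 3942.8112
V = 25765.2028 - 3942.8112
= 21822.3916


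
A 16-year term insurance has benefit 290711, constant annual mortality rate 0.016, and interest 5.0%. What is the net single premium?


NSP = benefit * sum_{k=0}^{n-1} k_p_x * q * v^(k+1)
With constant q=0.016, v=0.952381
Sum = 0.156628
NSP = 290711 * 0.156628
= 45533.4498


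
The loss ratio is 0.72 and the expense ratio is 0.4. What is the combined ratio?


Combined ratio = loss ratio + expense ratio
= 0.72 + 0.4
= 1.12


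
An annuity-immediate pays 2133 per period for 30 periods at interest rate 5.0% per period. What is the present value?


PV = PMT * (1 - (1+i)^(-n)) / i
= 2133 * (1 - (1+0.05)^(-30)) / 0.05
= 2133 * (1 - 0.231377) / 0.05
= 2133 * 15.372451
= 32789.438


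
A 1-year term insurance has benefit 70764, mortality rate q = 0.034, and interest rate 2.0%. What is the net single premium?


NSP = benefit * q * v
v = 1/(1+i) = 0.980392
NSP = 70764 * 0.034 * 0.980392
= 2358.8


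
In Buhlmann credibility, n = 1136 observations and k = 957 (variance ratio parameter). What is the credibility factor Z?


Z = n / (n + k)
= 1136 / (1136 + 957)
= 1136 / 2093
= 0.5428


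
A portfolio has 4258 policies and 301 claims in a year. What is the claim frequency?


frequency = claims / policies
= 301 / 4258
= 0.0707


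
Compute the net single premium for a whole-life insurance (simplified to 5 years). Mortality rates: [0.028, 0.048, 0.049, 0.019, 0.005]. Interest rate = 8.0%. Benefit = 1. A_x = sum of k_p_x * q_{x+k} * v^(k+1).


v = 0.925926
Year 0: k_p_x=1.0, q=0.028, term=0.025926
Year 1: k_p_x=0.972, q=0.048, term=0.04
Year 2: k_p_x=0.925344, q=0.049, term=0.035994
Year 3: k_p_x=0.880002, q=0.019, term=0.01229
Year 4: k_p_x=0.863282, q=0.005, term=0.002938
A_x = 0.1171


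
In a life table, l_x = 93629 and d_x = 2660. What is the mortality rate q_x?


q_x = d_x / l_x
= 2660 / 93629
= 0.0284


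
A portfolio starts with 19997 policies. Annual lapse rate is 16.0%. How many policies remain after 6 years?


remaining = initial * (1 - lapse)^years
= 19997 * (1 - 0.16)^6
= 19997 * 0.351298
= 7024.9067


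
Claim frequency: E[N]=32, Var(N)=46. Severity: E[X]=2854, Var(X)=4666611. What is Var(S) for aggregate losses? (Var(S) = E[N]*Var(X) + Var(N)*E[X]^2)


Var(S) = E[N]*Var(X) + Var(N)*E[X]^2
= 32*4666611 + 46*2854^2
= 149331552 + 374684536
= 5.2402e+08


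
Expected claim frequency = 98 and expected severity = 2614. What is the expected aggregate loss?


E[S] = E[N] * E[X]
= 98 * 2614
= 256172


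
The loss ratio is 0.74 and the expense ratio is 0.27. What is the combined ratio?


Combined ratio = loss ratio + expense ratio
= 0.74 + 0.27
= 1.01


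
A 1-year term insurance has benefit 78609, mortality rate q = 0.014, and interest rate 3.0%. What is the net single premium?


NSP = benefit * q * v
v = 1/(1+i) = 0.970874
NSP = 78609 * 0.014 * 0.970874
= 1068.4718


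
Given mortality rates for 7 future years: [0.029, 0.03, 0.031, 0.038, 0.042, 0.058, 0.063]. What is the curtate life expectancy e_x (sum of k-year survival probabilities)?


e_x = sum_{k=1}^{n} k_p_x
k_p_x values:
  1_p_x = 0.971
  2_p_x = 0.94187
  3_p_x = 0.912672
  4_p_x = 0.87799
  5_p_x = 0.841115
  6_p_x = 0.79233
  7_p_x = 0.742413
e_x = 6.0794


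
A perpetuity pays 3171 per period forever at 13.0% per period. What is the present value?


PV = PMT / i
= 3171 / 0.13
= 24392.3077


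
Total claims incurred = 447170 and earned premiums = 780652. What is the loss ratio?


Loss ratio = claims / premiums
= 447170 / 780652
= 0.5728


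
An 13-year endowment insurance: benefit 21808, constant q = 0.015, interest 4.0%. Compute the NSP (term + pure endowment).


Term component = 3012.8128
Pure endowment = 13_p_x * v^13 * benefit = 0.82162 * 0.600574 * 21808 = 10761.0196
NSP = 13773.8325


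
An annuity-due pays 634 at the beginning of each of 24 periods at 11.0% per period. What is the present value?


PV_due = PMT * (1-(1+i)^(-n))/i * (1+i)
PV_immediate = 5292.7186
PV_due = 5292.7186 * 1.11
= 5874.9176


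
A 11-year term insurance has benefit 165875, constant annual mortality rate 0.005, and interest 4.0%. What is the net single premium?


NSP = benefit * sum_{k=0}^{n-1} k_p_x * q * v^(k+1)
With constant q=0.005, v=0.961538
Sum = 0.042807
NSP = 165875 * 0.042807
= 7100.6685


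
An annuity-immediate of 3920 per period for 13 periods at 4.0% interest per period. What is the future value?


FV = PMT * ((1+i)^n - 1) / i
= 3920 * ((1.04)^13 - 1) / 0.04
= 3920 * (1.665074 - 1) / 0.04
= 65177.2037


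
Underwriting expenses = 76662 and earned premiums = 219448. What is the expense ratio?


Expense ratio = expenses / premiums
= 76662 / 219448
= 0.3493


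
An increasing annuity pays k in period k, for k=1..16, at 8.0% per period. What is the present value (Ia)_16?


(Ia)_n = sum_{k=1}^{n} k * v^k, v = 1/(1+i)
v = 0.925926
Sum computed term by term:
(Ia)_16 = 61.1154


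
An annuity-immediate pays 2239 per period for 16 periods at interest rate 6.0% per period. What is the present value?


PV = PMT * (1 - (1+i)^(-n)) / i
= 2239 * (1 - (1+0.06)^(-16)) / 0.06
= 2239 * (1 - 0.393646) / 0.06
= 2239 * 10.105895
= 22627.0995


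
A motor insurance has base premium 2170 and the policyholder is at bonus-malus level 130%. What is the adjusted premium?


adjusted = base * BM_level / 100
= 2170 * 130 / 100
= 2170 * 1.3
= 2821.0


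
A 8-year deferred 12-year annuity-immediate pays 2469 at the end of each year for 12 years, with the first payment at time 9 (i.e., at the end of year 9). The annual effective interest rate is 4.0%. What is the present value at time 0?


PV at time 8 of the 12-year annuity-immediate:
a_n = 2469 * (1-(1+0.04)^(-12))/0.04 = 23171.7471
Discount back 8 years to time 0:
PV = 23171.7471 * (1+0.04)^(-8)
= 23171.7471 * 0.73069
= 16931.3686


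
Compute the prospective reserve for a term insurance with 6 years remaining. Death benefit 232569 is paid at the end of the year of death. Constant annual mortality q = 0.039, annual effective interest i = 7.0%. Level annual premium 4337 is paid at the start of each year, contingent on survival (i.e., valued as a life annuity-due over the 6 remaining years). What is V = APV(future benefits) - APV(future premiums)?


v = 1/(1+i) = 0.934579
APV(future benefits) per unit = sum_{k=0}^{5} k_p_x * q * v^(k+1) = 0.170007
APV(future benefits) = 232569 * 0.170007 = 39538.2964
Life annuity-due factor ä_{x:6} = sum_{k=0}^{5} k_p_x * v^k = 4.664287
APV(future premiums) = 4337 * 4.664287 = 20229.0142
V = 39538.2964 - 20229.0142
= 19309.2822


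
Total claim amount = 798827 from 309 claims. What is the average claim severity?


severity = total / number
= 798827 / 309
= 2585.2006


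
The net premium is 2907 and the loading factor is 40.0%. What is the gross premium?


Gross = net * (1 + loading)
= 2907 * (1 + 0.4)
= 2907 * 1.4
= 4069.8


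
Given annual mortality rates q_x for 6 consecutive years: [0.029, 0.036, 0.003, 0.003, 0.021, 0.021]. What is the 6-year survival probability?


p_k = 1 - q_k for each year
Survival = product of (1 - q_k)
= 0.971 * 0.964 * 0.997 * 0.997 * 0.979 * 0.979
= 0.8918


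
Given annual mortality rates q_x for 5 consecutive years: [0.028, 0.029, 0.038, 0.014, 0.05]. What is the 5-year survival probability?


p_k = 1 - q_k for each year
Survival = product of (1 - q_k)
= 0.972 * 0.971 * 0.962 * 0.986 * 0.95
= 0.8505


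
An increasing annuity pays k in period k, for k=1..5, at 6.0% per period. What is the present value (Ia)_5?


(Ia)_n = sum_{k=1}^{n} k * v^k, v = 1/(1+i)
v = 0.943396
Sum computed term by term:
(Ia)_5 = 12.1469


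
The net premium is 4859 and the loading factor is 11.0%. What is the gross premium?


Gross = net * (1 + loading)
= 4859 * (1 + 0.11)
= 4859 * 1.11
= 5393.49


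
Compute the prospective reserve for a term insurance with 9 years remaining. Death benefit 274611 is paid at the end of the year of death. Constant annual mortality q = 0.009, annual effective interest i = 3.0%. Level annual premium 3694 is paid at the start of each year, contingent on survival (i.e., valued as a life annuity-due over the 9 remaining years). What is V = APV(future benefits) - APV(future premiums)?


v = 1/(1+i) = 0.970874
APV(future benefits) per unit = sum_{k=0}^{8} k_p_x * q * v^(k+1) = 0.067725
APV(future benefits) = 274611 * 0.067725 = 18597.9955
Life annuity-due factor ä_{x:9} = sum_{k=0}^{8} k_p_x * v^k = 7.750736
APV(future premiums) = 3694 * 7.750736 = 28631.2174
V = 18597.9955 - 28631.2174
= -10033.2219


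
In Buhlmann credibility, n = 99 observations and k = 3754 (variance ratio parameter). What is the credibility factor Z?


Z = n / (n + k)
= 99 / (99 + 3754)
= 99 / 3853
= 0.0257


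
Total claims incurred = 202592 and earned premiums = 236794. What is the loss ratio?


Loss ratio = claims / premiums
= 202592 / 236794
= 0.8556


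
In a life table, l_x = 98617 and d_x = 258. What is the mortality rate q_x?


q_x = d_x / l_x
= 258 / 98617
= 0.0026


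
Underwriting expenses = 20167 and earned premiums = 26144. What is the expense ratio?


Expense ratio = expenses / premiums
= 20167 / 26144
= 0.7714


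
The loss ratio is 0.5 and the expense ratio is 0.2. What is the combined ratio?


Combined ratio = loss ratio + expense ratio
= 0.5 + 0.2
= 0.7


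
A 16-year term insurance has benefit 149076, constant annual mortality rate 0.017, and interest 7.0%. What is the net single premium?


NSP = benefit * sum_{k=0}^{n-1} k_p_x * q * v^(k+1)
With constant q=0.017, v=0.934579
Sum = 0.145093
NSP = 149076 * 0.145093
= 21629.9316


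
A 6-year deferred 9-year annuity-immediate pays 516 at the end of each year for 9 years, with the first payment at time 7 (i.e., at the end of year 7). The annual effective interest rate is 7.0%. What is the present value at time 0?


PV at time 6 of the 9-year annuity-immediate:
a_n = 516 * (1-(1+0.07)^(-9))/0.07 = 3361.8598
Discount back 6 years to time 0:
PV = 3361.8598 * (1+0.07)^(-6)
= 3361.8598 * 0.666342
= 2240.1492


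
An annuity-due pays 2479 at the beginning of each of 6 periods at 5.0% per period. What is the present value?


PV_due = PMT * (1-(1+i)^(-n))/i * (1+i)
PV_immediate = 12582.6406
PV_due = 12582.6406 * 1.05
= 13211.7727


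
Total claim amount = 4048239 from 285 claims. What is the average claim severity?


severity = total / number
= 4048239 / 285
= 14204.3474


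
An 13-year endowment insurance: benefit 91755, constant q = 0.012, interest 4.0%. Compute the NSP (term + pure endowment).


Term component = 10304.607
Pure endowment = 13_p_x * v^13 * benefit = 0.854752 * 0.600574 * 91755 = 47101.7029
NSP = 57406.3099


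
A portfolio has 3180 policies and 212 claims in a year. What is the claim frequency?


frequency = claims / policies
= 212 / 3180
= 0.0667


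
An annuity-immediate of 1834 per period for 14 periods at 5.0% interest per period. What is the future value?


FV = PMT * ((1+i)^n - 1) / i
= 1834 * ((1.05)^14 - 1) / 0.05
= 1834 * (1.979932 - 1) / 0.05
= 35943.8911


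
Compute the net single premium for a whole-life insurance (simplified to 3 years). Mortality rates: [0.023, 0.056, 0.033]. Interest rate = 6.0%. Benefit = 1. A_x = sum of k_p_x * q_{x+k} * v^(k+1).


v = 0.943396
Year 0: k_p_x=1.0, q=0.023, term=0.021698
Year 1: k_p_x=0.977, q=0.056, term=0.048693
Year 2: k_p_x=0.922288, q=0.033, term=0.025554
A_x = 0.0959


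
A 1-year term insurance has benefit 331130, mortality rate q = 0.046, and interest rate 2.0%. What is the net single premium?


NSP = benefit * q * v
v = 1/(1+i) = 0.980392
NSP = 331130 * 0.046 * 0.980392
= 14933.3137


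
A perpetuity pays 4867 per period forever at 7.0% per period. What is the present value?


PV = PMT / i
= 4867 / 0.07
= 69528.5714


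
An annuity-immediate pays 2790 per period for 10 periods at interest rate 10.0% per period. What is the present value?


PV = PMT * (1 - (1+i)^(-n)) / i
= 2790 * (1 - (1+0.1)^(-10)) / 0.1
= 2790 * (1 - 0.385543) / 0.1
= 2790 * 6.144567
= 17143.3422


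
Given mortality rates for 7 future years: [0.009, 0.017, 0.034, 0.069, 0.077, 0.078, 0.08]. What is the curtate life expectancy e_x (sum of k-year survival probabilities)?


e_x = sum_{k=1}^{n} k_p_x
k_p_x values:
  1_p_x = 0.991
  2_p_x = 0.974153
  3_p_x = 0.941032
  4_p_x = 0.876101
  5_p_x = 0.808641
  6_p_x = 0.745567
  7_p_x = 0.685922
e_x = 6.0224


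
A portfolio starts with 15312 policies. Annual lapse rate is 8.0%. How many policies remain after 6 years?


remaining = initial * (1 - lapse)^years
= 15312 * (1 - 0.08)^6
= 15312 * 0.606355
= 9284.5078


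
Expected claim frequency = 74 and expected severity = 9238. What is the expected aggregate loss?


E[S] = E[N] * E[X]
= 74 * 9238
= 683612


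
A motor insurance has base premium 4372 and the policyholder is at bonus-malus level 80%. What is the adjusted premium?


adjusted = base * BM_level / 100
= 4372 * 80 / 100
= 4372 * 0.8
= 3497.6


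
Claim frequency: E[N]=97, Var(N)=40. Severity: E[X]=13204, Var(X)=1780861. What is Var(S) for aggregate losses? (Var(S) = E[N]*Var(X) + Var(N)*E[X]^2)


Var(S) = E[N]*Var(X) + Var(N)*E[X]^2
= 97*1780861 + 40*13204^2
= 172743517 + 6973824640
= 7.1466e+09


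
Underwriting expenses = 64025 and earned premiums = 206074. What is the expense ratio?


Expense ratio = expenses / premiums
= 64025 / 206074
= 0.3107


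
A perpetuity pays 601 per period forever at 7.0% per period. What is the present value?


PV = PMT / i
= 601 / 0.07
= 8585.7143


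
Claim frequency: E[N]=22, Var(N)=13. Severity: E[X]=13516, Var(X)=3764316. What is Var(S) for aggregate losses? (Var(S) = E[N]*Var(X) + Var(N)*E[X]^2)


Var(S) = E[N]*Var(X) + Var(N)*E[X]^2
= 22*3764316 + 13*13516^2
= 82814952 + 2374869328
= 2.4577e+09


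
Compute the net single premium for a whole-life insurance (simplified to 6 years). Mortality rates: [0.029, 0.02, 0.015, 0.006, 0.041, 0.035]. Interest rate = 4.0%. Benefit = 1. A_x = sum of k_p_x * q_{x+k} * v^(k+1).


v = 0.961538
Year 0: k_p_x=1.0, q=0.029, term=0.027885
Year 1: k_p_x=0.971, q=0.02, term=0.017955
Year 2: k_p_x=0.95158, q=0.015, term=0.012689
Year 3: k_p_x=0.937306, q=0.006, term=0.004807
Year 4: k_p_x=0.931682, q=0.041, term=0.031397
Year 5: k_p_x=0.893483, q=0.035, term=0.024715
A_x = 0.1194


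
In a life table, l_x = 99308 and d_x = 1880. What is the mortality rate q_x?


q_x = d_x / l_x
= 1880 / 99308
= 0.0189


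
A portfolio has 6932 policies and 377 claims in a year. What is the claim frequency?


frequency = claims / policies
= 377 / 6932
= 0.0544


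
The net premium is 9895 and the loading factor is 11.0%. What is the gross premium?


Gross = net * (1 + loading)
= 9895 * (1 + 0.11)
= 9895 * 1.11
= 10983.45


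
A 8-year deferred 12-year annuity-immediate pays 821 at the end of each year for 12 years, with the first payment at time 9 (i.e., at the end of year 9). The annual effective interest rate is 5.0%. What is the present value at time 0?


PV at time 8 of the 12-year annuity-immediate:
a_n = 821 * (1-(1+0.05)^(-12))/0.05 = 7276.7296
Discount back 8 years to time 0:
PV = 7276.7296 * (1+0.05)^(-8)
= 7276.7296 * 0.676839
= 4925.177


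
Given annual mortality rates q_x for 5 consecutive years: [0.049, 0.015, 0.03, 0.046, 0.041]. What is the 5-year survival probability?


p_k = 1 - q_k for each year
Survival = product of (1 - q_k)
= 0.951 * 0.985 * 0.97 * 0.954 * 0.959
= 0.8313


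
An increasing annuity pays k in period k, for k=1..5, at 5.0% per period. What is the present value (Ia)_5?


(Ia)_n = sum_{k=1}^{n} k * v^k, v = 1/(1+i)
v = 0.952381
Sum computed term by term:
(Ia)_5 = 12.5664


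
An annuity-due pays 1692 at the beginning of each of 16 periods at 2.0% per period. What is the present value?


PV_due = PMT * (1-(1+i)^(-n))/i * (1+i)
PV_immediate = 22973.4842
PV_due = 22973.4842 * 1.02
= 23432.9538


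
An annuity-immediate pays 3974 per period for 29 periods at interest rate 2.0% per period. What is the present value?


PV = PMT * (1 - (1+i)^(-n)) / i
= 3974 * (1 - (1+0.02)^(-29)) / 0.02
= 3974 * (1 - 0.563112) / 0.02
= 3974 * 21.844385
= 86809.5846


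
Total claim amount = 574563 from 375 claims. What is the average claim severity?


severity = total / number
= 574563 / 375
= 1532.168


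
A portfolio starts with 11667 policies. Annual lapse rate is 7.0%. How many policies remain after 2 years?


remaining = initial * (1 - lapse)^years
= 11667 * (1 - 0.07)^2
= 11667 * 0.8649
= 10090.7883


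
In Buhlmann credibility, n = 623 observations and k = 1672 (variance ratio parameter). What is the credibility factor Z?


Z = n / (n + k)
= 623 / (623 + 1672)
= 623 / 2295
= 0.2715


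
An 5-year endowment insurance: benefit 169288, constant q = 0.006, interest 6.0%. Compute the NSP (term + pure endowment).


Term component = 4230.5405
Pure endowment = 5_p_x * v^5 * benefit = 0.970358 * 0.747258 * 169288 = 122752.0546
NSP = 126982.5951


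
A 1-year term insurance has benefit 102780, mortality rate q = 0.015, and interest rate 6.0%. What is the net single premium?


NSP = benefit * q * v
v = 1/(1+i) = 0.943396
NSP = 102780 * 0.015 * 0.943396
= 1454.434


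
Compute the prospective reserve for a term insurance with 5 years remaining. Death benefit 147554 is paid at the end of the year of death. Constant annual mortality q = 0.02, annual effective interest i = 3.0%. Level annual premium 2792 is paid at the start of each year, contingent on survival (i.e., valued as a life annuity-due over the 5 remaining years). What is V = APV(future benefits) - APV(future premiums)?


v = 1/(1+i) = 0.970874
APV(future benefits) per unit = sum_{k=0}^{4} k_p_x * q * v^(k+1) = 0.088108
APV(future benefits) = 147554 * 0.088108 = 13000.6867
Life annuity-due factor ä_{x:5} = sum_{k=0}^{4} k_p_x * v^k = 4.537562
APV(future premiums) = 2792 * 4.537562 = 12668.872
V = 13000.6867 - 12668.872
= 331.8147


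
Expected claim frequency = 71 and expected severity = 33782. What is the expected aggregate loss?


E[S] = E[N] * E[X]
= 71 * 33782
= 2.3985e+06


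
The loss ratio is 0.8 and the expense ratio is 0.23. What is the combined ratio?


Combined ratio = loss ratio + expense ratio
= 0.8 + 0.23
= 1.03


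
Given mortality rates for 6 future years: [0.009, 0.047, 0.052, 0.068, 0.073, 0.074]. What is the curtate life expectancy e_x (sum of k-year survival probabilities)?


e_x = sum_{k=1}^{n} k_p_x
k_p_x values:
  1_p_x = 0.991
  2_p_x = 0.944423
  3_p_x = 0.895313
  4_p_x = 0.834432
  5_p_x = 0.773518
  6_p_x = 0.716278
e_x = 5.155


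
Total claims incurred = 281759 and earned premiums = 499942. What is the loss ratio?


Loss ratio = claims / premiums
= 281759 / 499942
= 0.5636


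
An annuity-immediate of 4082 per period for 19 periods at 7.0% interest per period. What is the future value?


FV = PMT * ((1+i)^n - 1) / i
= 4082 * ((1.07)^19 - 1) / 0.07
= 4082 * (3.616528 - 1) / 0.07
= 152580.9343


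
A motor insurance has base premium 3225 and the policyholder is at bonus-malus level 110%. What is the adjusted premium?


adjusted = base * BM_level / 100
= 3225 * 110 / 100
= 3225 * 1.1
= 3547.5


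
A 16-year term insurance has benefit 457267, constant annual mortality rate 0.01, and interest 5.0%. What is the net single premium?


NSP = benefit * sum_{k=0}^{n-1} k_p_x * q * v^(k+1)
With constant q=0.01, v=0.952381
Sum = 0.101656
NSP = 457267 * 0.101656
= 46484.0397


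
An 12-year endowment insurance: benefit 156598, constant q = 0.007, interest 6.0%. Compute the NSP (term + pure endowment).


Term component = 8887.3817
Pure endowment = 12_p_x * v^12 * benefit = 0.91916 * 0.496969 * 156598 = 71533.0611
NSP = 80420.4427


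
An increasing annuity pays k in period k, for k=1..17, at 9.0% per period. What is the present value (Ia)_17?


(Ia)_n = sum_{k=1}^{n} k * v^k, v = 1/(1+i)
v = 0.917431
Sum computed term by term:
(Ia)_17 = 59.8257


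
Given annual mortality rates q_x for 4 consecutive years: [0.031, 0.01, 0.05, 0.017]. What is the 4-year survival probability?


p_k = 1 - q_k for each year
Survival = product of (1 - q_k)
= 0.969 * 0.99 * 0.95 * 0.983
= 0.8959


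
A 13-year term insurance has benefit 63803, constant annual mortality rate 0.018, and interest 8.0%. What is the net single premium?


NSP = benefit * sum_{k=0}^{n-1} k_p_x * q * v^(k+1)
With constant q=0.018, v=0.925926
Sum = 0.130342
NSP = 63803 * 0.130342
= 8316.184


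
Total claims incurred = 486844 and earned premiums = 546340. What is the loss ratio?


Loss ratio = claims / premiums
= 486844 / 546340
= 0.8911


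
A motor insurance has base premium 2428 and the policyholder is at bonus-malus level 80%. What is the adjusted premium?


adjusted = base * BM_level / 100
= 2428 * 80 / 100
= 2428 * 0.8
= 1942.4


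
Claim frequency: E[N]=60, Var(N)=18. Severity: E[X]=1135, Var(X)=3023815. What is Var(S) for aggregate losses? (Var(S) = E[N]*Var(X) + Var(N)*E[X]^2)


Var(S) = E[N]*Var(X) + Var(N)*E[X]^2
= 60*3023815 + 18*1135^2
= 181428900 + 23188050
= 2.0462e+08


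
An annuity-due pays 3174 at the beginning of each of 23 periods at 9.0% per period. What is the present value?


PV_due = PMT * (1-(1+i)^(-n))/i * (1+i)
PV_immediate = 30407.5765
PV_due = 30407.5765 * 1.09
= 33144.2584


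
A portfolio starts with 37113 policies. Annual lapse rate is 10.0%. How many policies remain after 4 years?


remaining = initial * (1 - lapse)^years
= 37113 * (1 - 0.1)^4
= 37113 * 0.6561
= 24349.8393


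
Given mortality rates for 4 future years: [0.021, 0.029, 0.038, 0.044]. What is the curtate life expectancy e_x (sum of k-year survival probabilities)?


e_x = sum_{k=1}^{n} k_p_x
k_p_x values:
  1_p_x = 0.979
  2_p_x = 0.950609
  3_p_x = 0.914486
  4_p_x = 0.874248
e_x = 3.7183


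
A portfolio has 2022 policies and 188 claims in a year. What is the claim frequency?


frequency = claims / policies
= 188 / 2022
= 0.093


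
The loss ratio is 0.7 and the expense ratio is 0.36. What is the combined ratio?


Combined ratio = loss ratio + expense ratio
= 0.7 + 0.36
= 1.06


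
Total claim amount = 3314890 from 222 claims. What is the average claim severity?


severity = total / number
= 3314890 / 222
= 14931.9369


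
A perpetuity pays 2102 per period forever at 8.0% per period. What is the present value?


PV = PMT / i
= 2102 / 0.08
= 26275.0


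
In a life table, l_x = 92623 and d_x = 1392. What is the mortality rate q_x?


q_x = d_x / l_x
= 1392 / 92623
= 0.015


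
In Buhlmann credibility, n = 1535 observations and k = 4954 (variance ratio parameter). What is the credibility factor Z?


Z = n / (n + k)
= 1535 / (1535 + 4954)
= 1535 / 6489
= 0.2366


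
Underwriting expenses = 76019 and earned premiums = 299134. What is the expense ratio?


Expense ratio = expenses / premiums
= 76019 / 299134
= 0.2541


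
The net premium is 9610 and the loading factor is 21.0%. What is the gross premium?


Gross = net * (1 + loading)
= 9610 * (1 + 0.21)
= 9610 * 1.21
= 11628.1


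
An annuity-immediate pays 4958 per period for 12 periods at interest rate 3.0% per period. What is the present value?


PV = PMT * (1 - (1+i)^(-n)) / i
= 4958 * (1 - (1+0.03)^(-12)) / 0.03
= 4958 * (1 - 0.70138) / 0.03
= 4958 * 9.954004
= 49351.9518


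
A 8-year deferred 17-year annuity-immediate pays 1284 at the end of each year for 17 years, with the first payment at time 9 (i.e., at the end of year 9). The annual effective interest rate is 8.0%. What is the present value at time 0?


PV at time 8 of the 17-year annuity-immediate:
a_n = 1284 * (1-(1+0.08)^(-17))/0.08 = 11712.1833
Discount back 8 years to time 0:
PV = 11712.1833 * (1+0.08)^(-8)
= 11712.1833 * 0.540269
= 6327.7282


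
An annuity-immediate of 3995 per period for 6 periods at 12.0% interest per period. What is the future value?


FV = PMT * ((1+i)^n - 1) / i
= 3995 * ((1.12)^6 - 1) / 0.12
= 3995 * (1.973823 - 1) / 0.12
= 32420.1802


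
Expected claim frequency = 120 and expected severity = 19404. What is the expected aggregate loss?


E[S] = E[N] * E[X]
= 120 * 19404
= 2.3285e+06


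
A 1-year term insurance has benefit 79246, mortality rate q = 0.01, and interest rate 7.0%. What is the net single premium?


NSP = benefit * q * v
v = 1/(1+i) = 0.934579
NSP = 79246 * 0.01 * 0.934579
= 740.6168


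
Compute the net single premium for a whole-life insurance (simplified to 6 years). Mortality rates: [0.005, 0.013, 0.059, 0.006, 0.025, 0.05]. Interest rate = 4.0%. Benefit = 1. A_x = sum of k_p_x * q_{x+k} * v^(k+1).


v = 0.961538
Year 0: k_p_x=1.0, q=0.005, term=0.004808
Year 1: k_p_x=0.995, q=0.013, term=0.011959
Year 2: k_p_x=0.982065, q=0.059, term=0.05151
Year 3: k_p_x=0.924123, q=0.006, term=0.00474
Year 4: k_p_x=0.918578, q=0.025, term=0.018875
Year 5: k_p_x=0.895614, q=0.05, term=0.035391
A_x = 0.1273


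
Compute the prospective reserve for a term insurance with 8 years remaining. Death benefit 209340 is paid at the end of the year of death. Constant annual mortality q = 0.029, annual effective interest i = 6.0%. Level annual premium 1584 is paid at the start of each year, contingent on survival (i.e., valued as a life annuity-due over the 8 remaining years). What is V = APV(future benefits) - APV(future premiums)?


v = 1/(1+i) = 0.943396
APV(future benefits) per unit = sum_{k=0}^{7} k_p_x * q * v^(k+1) = 0.16429
APV(future benefits) = 209340 * 0.16429 = 34392.4143
Life annuity-due factor ä_{x:8} = sum_{k=0}^{7} k_p_x * v^k = 6.005073
APV(future premiums) = 1584 * 6.005073 = 9512.0361
V = 34392.4143 - 9512.0361
= 24880.3783


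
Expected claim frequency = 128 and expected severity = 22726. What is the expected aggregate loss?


E[S] = E[N] * E[X]
= 128 * 22726
= 2.9089e+06


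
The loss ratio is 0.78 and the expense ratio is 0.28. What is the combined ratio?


Combined ratio = loss ratio + expense ratio
= 0.78 + 0.28
= 1.06


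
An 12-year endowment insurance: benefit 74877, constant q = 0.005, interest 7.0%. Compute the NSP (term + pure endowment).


Term component = 2904.7694
Pure endowment = 12_p_x * v^12 * benefit = 0.941623 * 0.444012 * 74877 = 31305.4588
NSP = 34210.2282


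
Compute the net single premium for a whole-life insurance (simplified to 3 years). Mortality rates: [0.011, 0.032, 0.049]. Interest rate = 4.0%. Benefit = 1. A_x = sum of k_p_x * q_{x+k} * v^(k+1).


v = 0.961538
Year 0: k_p_x=1.0, q=0.011, term=0.010577
Year 1: k_p_x=0.989, q=0.032, term=0.02926
Year 2: k_p_x=0.957352, q=0.049, term=0.041703
A_x = 0.0815


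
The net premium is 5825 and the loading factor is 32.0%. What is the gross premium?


Gross = net * (1 + loading)
= 5825 * (1 + 0.32)
= 5825 * 1.32
= 7689.0


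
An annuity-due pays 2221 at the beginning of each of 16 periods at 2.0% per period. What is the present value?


PV_due = PMT * (1-(1+i)^(-n))/i * (1+i)
PV_immediate = 30156.0924
PV_due = 30156.0924 * 1.02
= 30759.2142


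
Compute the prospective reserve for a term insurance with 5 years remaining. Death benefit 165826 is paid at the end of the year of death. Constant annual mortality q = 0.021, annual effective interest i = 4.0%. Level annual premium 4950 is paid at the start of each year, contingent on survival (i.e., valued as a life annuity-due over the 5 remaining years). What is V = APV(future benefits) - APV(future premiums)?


v = 1/(1+i) = 0.961538
APV(future benefits) per unit = sum_{k=0}^{4} k_p_x * q * v^(k+1) = 0.089793
APV(future benefits) = 165826 * 0.089793 = 14889.9328
Life annuity-due factor ä_{x:5} = sum_{k=0}^{4} k_p_x * v^k = 4.446867
APV(future premiums) = 4950 * 4.446867 = 22011.9926
V = 14889.9328 - 22011.9926
= -7122.0597


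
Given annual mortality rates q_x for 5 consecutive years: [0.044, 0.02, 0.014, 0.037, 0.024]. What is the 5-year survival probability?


p_k = 1 - q_k for each year
Survival = product of (1 - q_k)
= 0.956 * 0.98 * 0.986 * 0.963 * 0.976
= 0.8682


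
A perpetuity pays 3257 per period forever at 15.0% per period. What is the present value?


PV = PMT / i
= 3257 / 0.15
= 21713.3333


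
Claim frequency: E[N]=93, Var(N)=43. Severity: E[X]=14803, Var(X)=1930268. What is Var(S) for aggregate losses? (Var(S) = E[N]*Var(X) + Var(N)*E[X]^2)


Var(S) = E[N]*Var(X) + Var(N)*E[X]^2
= 93*1930268 + 43*14803^2
= 179514924 + 9422538787
= 9.6021e+09


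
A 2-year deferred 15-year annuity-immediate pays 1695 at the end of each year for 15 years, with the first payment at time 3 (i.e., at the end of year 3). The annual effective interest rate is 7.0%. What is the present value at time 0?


PV at time 2 of the 15-year annuity-immediate:
a_n = 1695 * (1-(1+0.07)^(-15))/0.07 = 15437.9142
Discount back 2 years to time 0:
PV = 15437.9142 * (1+0.07)^(-2)
= 15437.9142 * 0.873439
= 13484.0722


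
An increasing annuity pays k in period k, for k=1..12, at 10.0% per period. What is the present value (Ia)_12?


(Ia)_n = sum_{k=1}^{n} k * v^k, v = 1/(1+i)
v = 0.909091
Sum computed term by term:
(Ia)_12 = 36.7149


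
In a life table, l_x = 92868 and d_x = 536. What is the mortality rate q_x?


q_x = d_x / l_x
= 536 / 92868
= 0.0058


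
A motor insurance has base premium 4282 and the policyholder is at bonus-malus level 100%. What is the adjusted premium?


adjusted = base * BM_level / 100
= 4282 * 100 / 100
= 4282 * 1.0
= 4282.0


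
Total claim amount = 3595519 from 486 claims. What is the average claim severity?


severity = total / number
= 3595519 / 486
= 7398.1872


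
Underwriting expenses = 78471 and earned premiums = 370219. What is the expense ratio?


Expense ratio = expenses / premiums
= 78471 / 370219
= 0.212


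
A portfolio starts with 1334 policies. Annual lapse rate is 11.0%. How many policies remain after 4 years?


remaining = initial * (1 - lapse)^years
= 1334 * (1 - 0.11)^4
= 1334 * 0.627422
= 836.9815


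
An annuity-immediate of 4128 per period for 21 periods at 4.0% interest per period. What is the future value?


FV = PMT * ((1+i)^n - 1) / i
= 4128 * ((1.04)^21 - 1) / 0.04
= 4128 * (2.278768 - 1) / 0.04
= 131968.8647


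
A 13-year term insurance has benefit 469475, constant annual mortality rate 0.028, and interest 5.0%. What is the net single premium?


NSP = benefit * sum_{k=0}^{n-1} k_p_x * q * v^(k+1)
With constant q=0.028, v=0.952381
Sum = 0.227372
NSP = 469475 * 0.227372
= 106745.4255


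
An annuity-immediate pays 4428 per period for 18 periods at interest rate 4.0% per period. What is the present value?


PV = PMT * (1 - (1+i)^(-n)) / i
= 4428 * (1 - (1+0.04)^(-18)) / 0.04
= 4428 * (1 - 0.493628) / 0.04
= 4428 * 12.659297
= 56055.367


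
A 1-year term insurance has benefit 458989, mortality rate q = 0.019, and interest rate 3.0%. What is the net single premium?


NSP = benefit * q * v
v = 1/(1+i) = 0.970874
NSP = 458989 * 0.019 * 0.970874
= 8466.7874


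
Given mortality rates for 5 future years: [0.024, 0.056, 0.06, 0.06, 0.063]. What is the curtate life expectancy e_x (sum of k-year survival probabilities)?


e_x = sum_{k=1}^{n} k_p_x
k_p_x values:
  1_p_x = 0.976
  2_p_x = 0.921344
  3_p_x = 0.866063
  4_p_x = 0.8141
  5_p_x = 0.762811
e_x = 4.3403


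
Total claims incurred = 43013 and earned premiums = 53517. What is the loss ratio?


Loss ratio = claims / premiums
= 43013 / 53517
= 0.8037
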